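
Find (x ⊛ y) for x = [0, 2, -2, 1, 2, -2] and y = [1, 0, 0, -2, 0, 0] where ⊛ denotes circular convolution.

(x ⊛ y)[n] = Σ(m=0 to 5) x[m] · y[(n-m) mod 6]

Computing each output sample:
(x ⊛ y)[0] = -2
(x ⊛ y)[1] = -2
(x ⊛ y)[2] = 2
(x ⊛ y)[3] = 1
(x ⊛ y)[4] = -2
(x ⊛ y)[5] = 2

x ⊛ y = [-2, -2, 2, 1, -2, 2]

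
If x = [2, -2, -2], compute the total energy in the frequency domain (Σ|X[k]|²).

Parseval: Σ|x[n]|² = (1/N)Σ|X[k]|², so Σ|X[k]|² = N·Σ|x[n]|² = 3·12.0000

Σ|X[k]|² = N·Σ|x[n]|² = 3·12.0000 = 36.0000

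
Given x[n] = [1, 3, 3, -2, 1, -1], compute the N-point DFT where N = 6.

X[k] = Σ(n=0 to 5) x[n] · ω_6^(nk)
where ω_6 = e^(-2πi/6)

Computing each X[k]:
X[0] = 5
X[1] = 2.0000-5.1962i
X[2] = -4.0000-1.7321i
X[3] = 5
X[4] = -4.0000+1.7321i
X[5] = 2.0000+5.1962i

X = [5, 2.0000-5.1962i, -4.0000-1.7321i, 5, -4.0000+1.7321i, 2.0000+5.1962i]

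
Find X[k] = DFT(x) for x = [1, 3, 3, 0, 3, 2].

X[k] = Σ(n=0 to 5) x[n] · ω_6^(nk)
where ω_6 = e^(-2πi/6)

Computing each X[k]:
X[0] = 12
X[1] = 0.5000-0.8660i
X[2] = -4.5000-0.8660i
X[3] = 2
X[4] = -4.5000+0.8660i
X[5] = 0.5000+0.8660i

X = [12, 0.5000-0.8660i, -4.5000-0.8660i, 2, -4.5000+0.8660i, 0.5000+0.8660i]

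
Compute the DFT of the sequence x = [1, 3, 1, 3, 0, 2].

X[k] = Σ(n=0 to 5) x[n] · ω_6^(nk)
where ω_6 = e^(-2πi/6)

Computing each X[k]:
X[0] = 10
X[1] = -1.7321i
X[2] = 1
X[3] = -6
X[4] = 1
X[5] = 1.7321i

X = [10, -1.7321i, 1, -6, 1, 1.7321i]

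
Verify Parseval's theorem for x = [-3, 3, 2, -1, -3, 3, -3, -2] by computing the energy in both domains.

Time domain:
Σ|x[n]|² = |-3|² + |3|² + |2|² + |-1|² + |-3|² + |3|² + |-3|² + |-2|² = 54.0000

Frequency domain:
(1/8)Σ|X[k]|² = (1/8)(|-4|² + |-0.7071-5.7071i|² + |-5-9i|² + |0.7071+4.2929i|² + |-10|² + |0.7071-4.2929i|² + |-5+9i|² + |-0.7071+5.7071i|²) = (1/8)·432.0000 = 54.0000

Both sides agree, confirming Parseval's theorem.

Σ|x[n]|² = (1/N)Σ|X[k]|² = 54.0000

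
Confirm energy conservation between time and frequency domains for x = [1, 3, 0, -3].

Time domain:
Σ|x[n]|² = |1|² + |3|² + |0|² + |-3|² = 19.0000

Frequency domain:
(1/4)Σ|X[k]|² = (1/4)(|1|² + |1-6i|² + |1|² + |1+6i|²) = (1/4)·76.0000 = 19.0000

Both sides agree, confirming Parseval's theorem.

Σ|x[n]|² = (1/N)Σ|X[k]|² = 19.0000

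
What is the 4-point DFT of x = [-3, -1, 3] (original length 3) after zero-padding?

Original 3-point DFT: [-1, -4.0000+3.4641i, -4.0000-3.4641i]
Zero-padded 4-point DFT provides frequency interpolation.

DFT_4([x, 0, ...]) = [-1, -6+1i, 1, -6-1i]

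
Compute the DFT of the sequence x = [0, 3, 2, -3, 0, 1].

X[k] = Σ(n=0 to 5) x[n] · ω_6^(nk)
where ω_6 = e^(-2πi/6)

Computing each X[k]:
X[0] = 3
X[1] = 4.0000-3.4641i
X[2] = -6
X[3] = 1
X[4] = -6
X[5] = 4.0000+3.4641i

X = [3, 4.0000-3.4641i, -6, 1, -6, 4.0000+3.4641i]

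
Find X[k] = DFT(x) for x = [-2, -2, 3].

X[k] = Σ(n=0 to 2) x[n] · ω_3^(nk)
where ω_3 = e^(-2πi/3)

Computing each X[k]:
X[0] = -1
X[1] = -2.5000+4.3301i
X[2] = -2.5000-4.3301i

X = [-1, -2.5000+4.3301i, -2.5000-4.3301i]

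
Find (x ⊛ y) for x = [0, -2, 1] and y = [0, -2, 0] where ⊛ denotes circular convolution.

(x ⊛ y)[n] = Σ(m=0 to 2) x[m] · y[(n-m) mod 3]

Computing each output sample:
(x ⊛ y)[0] = -2
(x ⊛ y)[1] = 0
(x ⊛ y)[2] = 4

x ⊛ y = [-2, 0, 4]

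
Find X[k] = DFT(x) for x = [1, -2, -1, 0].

X[k] = Σ(n=0 to 3) x[n] · ω_4^(nk)
where ω_4 = e^(-2πi/4)

Computing each X[k]:
X[0] = -2
X[1] = 2+2i
X[2] = 2
X[3] = 2-2i

X = [-2, 2+2i, 2, 2-2i]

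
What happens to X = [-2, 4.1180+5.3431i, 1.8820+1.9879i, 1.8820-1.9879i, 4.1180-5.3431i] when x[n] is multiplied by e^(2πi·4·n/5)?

Modulation property: DFT(ω_5^(-4n)·x[n]) = X[(k-4) mod 5], so circularly shift X by 4 positions.

X[k-4] = [4.1180+5.3431i, 1.8820+1.9879i, 1.8820-1.9879i, 4.1180-5.3431i, -2]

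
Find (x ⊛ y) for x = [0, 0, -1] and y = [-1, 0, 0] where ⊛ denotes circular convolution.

(x ⊛ y)[n] = Σ(m=0 to 2) x[m] · y[(n-m) mod 3]

Computing each output sample:
(x ⊛ y)[0] = 0
(x ⊛ y)[1] = 0
(x ⊛ y)[2] = 1

x ⊛ y = [0, 0, 1]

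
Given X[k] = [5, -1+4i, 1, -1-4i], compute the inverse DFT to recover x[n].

x[n] = (1/4) Σ(k=0 to 3) X[k] · e^(2πikn/4)

Computing each x[n]:
x[0] = 1
x[1] = -1
x[2] = 2
x[3] = 3

x = [1, -1, 2, 3]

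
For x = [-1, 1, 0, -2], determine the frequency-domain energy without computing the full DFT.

Parseval: Σ|x[n]|² = (1/N)Σ|X[k]|², so Σ|X[k]|² = N·Σ|x[n]|² = 4·6.0000

Σ|X[k]|² = N·Σ|x[n]|² = 4·6.0000 = 24.0000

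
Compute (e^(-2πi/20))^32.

Since ω_20^20 = 1, powers reduce modulo 20.
32 mod 20 = 12
So ω_20^32 = ω_20^12 = e^(-2πi·12/20)

ω_20^32 = ω_20^12 = -0.8090+0.5878i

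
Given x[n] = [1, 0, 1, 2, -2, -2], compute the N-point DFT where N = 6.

X[k] = Σ(n=0 to 5) x[n] · ω_6^(nk)
where ω_6 = e^(-2πi/6)

Computing each X[k]:
X[0] = 0
X[1] = -1.5000-4.3301i
X[2] = 4.5000+0.8660i
X[3] = 0
X[4] = 4.5000-0.8660i
X[5] = -1.5000+4.3301i

X = [0, -1.5000-4.3301i, 4.5000+0.8660i, 0, 4.5000-0.8660i, -1.5000+4.3301i]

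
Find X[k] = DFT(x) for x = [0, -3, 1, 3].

X[k] = Σ(n=0 to 3) x[n] · ω_4^(nk)
where ω_4 = e^(-2πi/4)

Computing each X[k]:
X[0] = 1
X[1] = -1+6i
X[2] = 1
X[3] = -1-6i

X = [1, -1+6i, 1, -1-6i]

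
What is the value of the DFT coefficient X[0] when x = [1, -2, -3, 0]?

X[0] = Σ(n=0 to 3) x[n] · ω_4^0 = Σ x[n]
= (1) + (-2) + (-3) + (0)

X[0] = -4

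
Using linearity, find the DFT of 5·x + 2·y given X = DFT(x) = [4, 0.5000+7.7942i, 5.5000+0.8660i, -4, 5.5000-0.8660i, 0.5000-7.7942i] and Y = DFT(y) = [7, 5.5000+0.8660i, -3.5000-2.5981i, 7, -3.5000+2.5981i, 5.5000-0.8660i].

By linearity: DFT(5x + 2y) = 5·DFT(x) + 2·DFT(y)
= 5·[4, 0.5000+7.7942i, 5.5000+0.8660i, -4, 5.5000-0.8660i, 0.5000-7.7942i] + 2·[7, 5.5000+0.8660i, -3.5000-2.5981i, 7, -3.5000+2.5981i, 5.5000-0.8660i]

Computing element-wise:
Z[0] = 5·(4) + 2·(7) = 34
Z[1] = 5·(0.5000+7.7942i) + 2·(5.5000+0.8660i) = 13.5000+40.7030i
Z[2] = 5·(5.5000+0.8660i) + 2·(-3.5000-2.5981i) = 20.5000-0.8662i
Z[3] = 5·(-4) + 2·(7) = -6
Z[4] = 5·(5.5000-0.8660i) + 2·(-3.5000+2.5981i) = 20.5000+0.8662i
Z[5] = 5·(0.5000-7.7942i) + 2·(5.5000-0.8660i) = 13.5000-40.7030i

DFT(5x + 2y) = 5·X + 2·Y = [34, 13.5000+40.7030i, 20.5000-0.8662i, -6, 20.5000+0.8662i, 13.5000-40.7030i]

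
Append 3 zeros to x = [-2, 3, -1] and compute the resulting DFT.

Original 3-point DFT: [0, -3.0000-3.4641i, -3.0000+3.4641i]
Zero-padded 6-point DFT provides frequency interpolation.

DFT_6([x, 0, ...]) = [0, -1.7321i, -3.0000-3.4641i, -6, -3.0000+3.4641i, 1.7321i]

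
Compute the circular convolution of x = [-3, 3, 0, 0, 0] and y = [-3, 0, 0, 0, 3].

(x ⊛ y)[n] = Σ(m=0 to 4) x[m] · y[(n-m) mod 5]

Computing each output sample:
(x ⊛ y)[0] = 18
(x ⊛ y)[1] = -9
(x ⊛ y)[2] = 0
(x ⊛ y)[3] = 0
(x ⊛ y)[4] = -9

x ⊛ y = [18, -9, 0, 0, -9]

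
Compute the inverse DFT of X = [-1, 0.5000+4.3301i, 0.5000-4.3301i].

x[n] = (1/3) Σ(k=0 to 2) X[k] · e^(2πikn/3)

Computing each x[n]:
x[0] = 0
x[1] = -3
x[2] = 2

x = [0, -3, 2]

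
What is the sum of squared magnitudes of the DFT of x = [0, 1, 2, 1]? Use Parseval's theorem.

Parseval: Σ|x[n]|² = (1/N)Σ|X[k]|², so Σ|X[k]|² = N·Σ|x[n]|² = 4·6.0000

Σ|X[k]|² = N·Σ|x[n]|² = 4·6.0000 = 24.0000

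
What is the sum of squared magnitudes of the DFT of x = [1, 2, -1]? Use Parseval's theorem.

Parseval: Σ|x[n]|² = (1/N)Σ|X[k]|², so Σ|X[k]|² = N·Σ|x[n]|² = 3·6.0000

Σ|X[k]|² = N·Σ|x[n]|² = 3·6.0000 = 18.0000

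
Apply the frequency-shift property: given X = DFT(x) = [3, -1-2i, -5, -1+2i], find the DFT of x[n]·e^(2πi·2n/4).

Modulation property: DFT(ω_4^(-2n)·x[n]) = X[(k-2) mod 4], so circularly shift X by 2 positions.

X[k-2] = [-5, -1+2i, 3, -1-2i]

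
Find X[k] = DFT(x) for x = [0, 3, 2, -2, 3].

X[k] = Σ(n=0 to 4) x[n] · ω_5^(nk)
where ω_5 = e^(-2πi/5)

Computing each X[k]:
X[0] = 6
X[1] = 1.8541-2.3511i
X[2] = -4.8541+3.8042i
X[3] = -4.8541-3.8042i
X[4] = 1.8541+2.3511i

X = [6, 1.8541-2.3511i, -4.8541+3.8042i, -4.8541-3.8042i, 1.8541+2.3511i]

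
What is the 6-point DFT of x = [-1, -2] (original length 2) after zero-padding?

Original 2-point DFT: [-3, 1]
Zero-padded 6-point DFT provides frequency interpolation.

DFT_6([x, 0, ...]) = [-3, -2.0000+1.7321i, 1.7321i, 1, -1.7321i, -2.0000-1.7321i]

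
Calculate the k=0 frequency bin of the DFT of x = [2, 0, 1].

X[0] = Σ(n=0 to 2) x[n] · ω_3^0 = Σ x[n]
= (2) + (0) + (1)

X[0] = 3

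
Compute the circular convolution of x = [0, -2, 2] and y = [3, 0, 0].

(x ⊛ y)[n] = Σ(m=0 to 2) x[m] · y[(n-m) mod 3]

Computing each output sample:
(x ⊛ y)[0] = 0
(x ⊛ y)[1] = -6
(x ⊛ y)[2] = 6

x ⊛ y = [0, -6, 6]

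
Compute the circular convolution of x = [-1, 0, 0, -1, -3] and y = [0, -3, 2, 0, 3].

(x ⊛ y)[n] = Σ(m=0 to 4) x[m] · y[(n-m) mod 5]

Computing each output sample:
(x ⊛ y)[0] = 7
(x ⊛ y)[1] = -3
(x ⊛ y)[2] = -5
(x ⊛ y)[3] = -9
(x ⊛ y)[4] = 0

x ⊛ y = [7, -3, -5, -9, 0]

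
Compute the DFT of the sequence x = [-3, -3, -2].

X[k] = Σ(n=0 to 2) x[n] · ω_3^(nk)
where ω_3 = e^(-2πi/3)

Computing each X[k]:
X[0] = -8
X[1] = -0.5000+0.8660i
X[2] = -0.5000-0.8660i

X = [-8, -0.5000+0.8660i, -0.5000-0.8660i]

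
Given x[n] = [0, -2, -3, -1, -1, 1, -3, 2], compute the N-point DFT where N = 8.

X[k] = Σ(n=0 to 7) x[n] · ω_8^(nk)
where ω_8 = e^(-2πi/8)

Computing each X[k]:
X[0] = -7
X[1] = 1.0000+4.2426i
X[2] = 5+2i
X[3] = 1.0000+4.2426i
X[4] = -7
X[5] = 1.0000-4.2426i
X[6] = 5-2i
X[7] = 1.0000-4.2426i

X = [-7, 1.0000+4.2426i, 5+2i, 1.0000+4.2426i, -7, 1.0000-4.2426i, 5-2i, 1.0000-4.2426i]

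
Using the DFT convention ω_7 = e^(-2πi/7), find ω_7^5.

ω_7^5 = e^(-2πi·5/7)
= cos(-2π·5/7) + i·sin(-2π·5/7)
= cos(-10π/7) + i·sin(-10π/7)

ω_7^5 = cos(-10π/7) + i·sin(-10π/7) = -0.2225+0.9749i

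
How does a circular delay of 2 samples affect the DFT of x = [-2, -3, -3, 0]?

Time shift by 2: X_shifted[k] = ω_4^(2k) · X[k]
Shifted x = [-3, 0, -2, -3]

DFT(x[n-2]) = [-8, -1-3i, -2, -1+3i]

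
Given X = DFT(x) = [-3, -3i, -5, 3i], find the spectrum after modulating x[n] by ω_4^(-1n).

Modulation property: DFT(ω_4^(-1n)·x[n]) = X[(k-1) mod 4], so circularly shift X by 1 positions.

X[k-1] = [3i, -3, -3i, -5]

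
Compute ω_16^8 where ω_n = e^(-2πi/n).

ω_16^8 = e^(-2πi·8/16)
= cos(-2π·8/16) + i·sin(-2π·8/16)
= cos(-16π/16) + i·sin(-16π/16)

ω_16^8 = cos(-16π/16) + i·sin(-16π/16) = -1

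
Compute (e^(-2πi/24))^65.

Since ω_24^24 = 1, powers reduce modulo 24.
65 mod 24 = 17
So ω_24^65 = ω_24^17 = e^(-2πi·17/24)

ω_24^65 = ω_24^17 = -0.2588+0.9659i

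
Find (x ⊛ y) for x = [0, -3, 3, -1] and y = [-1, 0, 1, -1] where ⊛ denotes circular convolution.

(x ⊛ y)[n] = Σ(m=0 to 3) x[m] · y[(n-m) mod 4]

Computing each output sample:
(x ⊛ y)[0] = 6
(x ⊛ y)[1] = -1
(x ⊛ y)[2] = -2
(x ⊛ y)[3] = -2

x ⊛ y = [6, -1, -2, -2]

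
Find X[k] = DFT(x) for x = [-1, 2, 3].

X[k] = Σ(n=0 to 2) x[n] · ω_3^(nk)
where ω_3 = e^(-2πi/3)

Computing each X[k]:
X[0] = 4
X[1] = -3.5000+0.8660i
X[2] = -3.5000-0.8660i

X = [4, -3.5000+0.8660i, -3.5000-0.8660i]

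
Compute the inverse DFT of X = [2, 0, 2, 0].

x[n] = (1/4) Σ(k=0 to 3) X[k] · e^(2πikn/4)

Computing each x[n]:
x[0] = 1
x[1] = 0
x[2] = 1
x[3] = 0

x = [1, 0, 1, 0]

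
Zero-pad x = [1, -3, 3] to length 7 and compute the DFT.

Original 3-point DFT: [1, 1.0000+5.1962i, 1.0000-5.1962i]
Zero-padded 7-point DFT provides frequency interpolation.

DFT_7([x, 0, ...]) = [1, -1.5380-0.5793i, -1.0353+4.2264i, 5.5734+3.6471i, 5.5734-3.6471i, -1.0353-4.2264i, -1.5380+0.5793i]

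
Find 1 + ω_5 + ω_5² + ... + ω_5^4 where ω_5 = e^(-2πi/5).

Sum of all nth roots of unity equals 0 for n > 1 (geometric series with r ≠ 1).

0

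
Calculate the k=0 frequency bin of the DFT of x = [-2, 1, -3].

X[0] = Σ(n=0 to 2) x[n] · ω_3^0 = Σ x[n]
= (-2) + (1) + (-3)

X[0] = -4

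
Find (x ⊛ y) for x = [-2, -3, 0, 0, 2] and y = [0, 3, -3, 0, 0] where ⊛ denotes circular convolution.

(x ⊛ y)[n] = Σ(m=0 to 4) x[m] · y[(n-m) mod 5]

Computing each output sample:
(x ⊛ y)[0] = 6
(x ⊛ y)[1] = -12
(x ⊛ y)[2] = -3
(x ⊛ y)[3] = 9
(x ⊛ y)[4] = 0

x ⊛ y = [6, -12, -3, 9, 0]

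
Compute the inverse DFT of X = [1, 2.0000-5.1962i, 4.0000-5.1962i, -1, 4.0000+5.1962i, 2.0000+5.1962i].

x[n] = (1/6) Σ(k=0 to 5) X[k] · e^(2πikn/6)

Computing each x[n]:
x[0] = 2
x[1] = 3
x[2] = -1
x[3] = 1
x[4] = -1
x[5] = -3

x = [2, 3, -1, 1, -1, -3]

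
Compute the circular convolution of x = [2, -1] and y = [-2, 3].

(x ⊛ y)[n] = Σ(m=0 to 1) x[m] · y[(n-m) mod 2]

Computing each output sample:
(x ⊛ y)[0] = -7
(x ⊛ y)[1] = 8

x ⊛ y = [-7, 8]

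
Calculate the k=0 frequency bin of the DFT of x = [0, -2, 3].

X[0] = Σ(n=0 to 2) x[n] · ω_3^0 = Σ x[n]
= (0) + (-2) + (3)

X[0] = 1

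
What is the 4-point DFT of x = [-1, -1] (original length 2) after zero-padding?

Original 2-point DFT: [-2, 0]
Zero-padded 4-point DFT provides frequency interpolation.

DFT_4([x, 0, ...]) = [-2, -1+1i, 0, -1-1i]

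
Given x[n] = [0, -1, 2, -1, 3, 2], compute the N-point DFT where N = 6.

X[k] = Σ(n=0 to 5) x[n] · ω_6^(nk)
where ω_6 = e^(-2πi/6)

Computing each X[k]:
X[0] = 5
X[1] = -1.0000+3.4641i
X[2] = -4.0000+1.7321i
X[3] = 5
X[4] = -4.0000-1.7321i
X[5] = -1.0000-3.4641i

X = [5, -1.0000+3.4641i, -4.0000+1.7321i, 5, -4.0000-1.7321i, -1.0000-3.4641i]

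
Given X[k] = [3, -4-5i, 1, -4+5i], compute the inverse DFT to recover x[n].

x[n] = (1/4) Σ(k=0 to 3) X[k] · e^(2πikn/4)

Computing each x[n]:
x[0] = -1
x[1] = 3
x[2] = 3
x[3] = -2

x = [-1, 3, 3, -2]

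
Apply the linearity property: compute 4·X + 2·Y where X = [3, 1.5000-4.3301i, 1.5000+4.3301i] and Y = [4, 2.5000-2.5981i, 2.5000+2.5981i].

By linearity: DFT(4x + 2y) = 4·DFT(x) + 2·DFT(y)
= 4·[3, 1.5000-4.3301i, 1.5000+4.3301i] + 2·[4, 2.5000-2.5981i, 2.5000+2.5981i]

Computing element-wise:
Z[0] = 4·(3) + 2·(4) = 20
Z[1] = 4·(1.5000-4.3301i) + 2·(2.5000-2.5981i) = 11.0000-22.5166i
Z[2] = 4·(1.5000+4.3301i) + 2·(2.5000+2.5981i) = 11.0000+22.5166i

DFT(4x + 2y) = 4·X + 2·Y = [20, 11.0000-22.5166i, 11.0000+22.5166i]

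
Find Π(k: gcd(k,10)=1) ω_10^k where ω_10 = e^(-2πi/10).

The primitive 10th roots of unity are ω_10^k for k coprime to 10: k ∈ {1, 3, 7, 9}
Their product equals the constant term of the cyclotomic polynomial Φ_10(x) up to sign.
For n ≥ 3, the product of all primitive nth roots of unity is 1. (For n=1 it is 1; for n=2 it is -1.)

1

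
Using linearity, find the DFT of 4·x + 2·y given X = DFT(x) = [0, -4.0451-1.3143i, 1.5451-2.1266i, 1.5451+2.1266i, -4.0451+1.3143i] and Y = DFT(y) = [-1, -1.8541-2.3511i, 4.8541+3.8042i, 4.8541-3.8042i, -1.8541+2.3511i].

By linearity: DFT(4x + 2y) = 4·DFT(x) + 2·DFT(y)
= 4·[0, -4.0451-1.3143i, 1.5451-2.1266i, 1.5451+2.1266i, -4.0451+1.3143i] + 2·[-1, -1.8541-2.3511i, 4.8541+3.8042i, 4.8541-3.8042i, -1.8541+2.3511i]

Computing element-wise:
Z[0] = 4·(0) + 2·(-1) = -2
Z[1] = 4·(-4.0451-1.3143i) + 2·(-1.8541-2.3511i) = -19.8886-9.9594i
Z[2] = 4·(1.5451-2.1266i) + 2·(4.8541+3.8042i) = 15.8886-0.8980i
Z[3] = 4·(1.5451+2.1266i) + 2·(4.8541-3.8042i) = 15.8886+0.8980i
Z[4] = 4·(-4.0451+1.3143i) + 2·(-1.8541+2.3511i) = -19.8886+9.9594i

DFT(4x + 2y) = 4·X + 2·Y = [-2, -19.8886-9.9594i, 15.8886-0.8980i, 15.8886+0.8980i, -19.8886+9.9594i]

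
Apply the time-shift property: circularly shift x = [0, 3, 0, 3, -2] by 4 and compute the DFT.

Time shift by 4: X_shifted[k] = ω_5^(4k) · X[k]
Shifted x = [3, 0, 3, -2, 0]

DFT(x[n-4]) = [4, 2.1910-2.9389i, 3.3090+4.7553i, 3.3090-4.7553i, 2.1910+2.9389i]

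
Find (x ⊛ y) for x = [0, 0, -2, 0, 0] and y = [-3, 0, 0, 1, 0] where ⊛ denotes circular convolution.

(x ⊛ y)[n] = Σ(m=0 to 4) x[m] · y[(n-m) mod 5]

Computing each output sample:
(x ⊛ y)[0] = -2
(x ⊛ y)[1] = 0
(x ⊛ y)[2] = 6
(x ⊛ y)[3] = 0
(x ⊛ y)[4] = 0

x ⊛ y = [-2, 0, 6, 0, 0]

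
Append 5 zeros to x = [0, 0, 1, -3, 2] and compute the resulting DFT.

Original 5-point DFT: [0, 2.2361-0.4490i, -2.2361+4.9798i, -2.2361-4.9798i, 2.2361+0.4490i]
Zero-padded 10-point DFT provides frequency interpolation.

DFT_10([x, 0, ...]) = [0, -0.3820+0.7265i, 2.2361-0.4490i, -2.6180-3.0777i, -2.2361+4.9798i, 6, -2.2361-4.9798i, -2.6180+3.0777i, 2.2361+0.4490i, -0.3820-0.7265i]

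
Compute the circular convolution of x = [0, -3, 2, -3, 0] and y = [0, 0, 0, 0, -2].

(x ⊛ y)[n] = Σ(m=0 to 4) x[m] · y[(n-m) mod 5]

Computing each output sample:
(x ⊛ y)[0] = 6
(x ⊛ y)[1] = -4
(x ⊛ y)[2] = 6
(x ⊛ y)[3] = 0
(x ⊛ y)[4] = 0

x ⊛ y = [6, -4, 6, 0, 0]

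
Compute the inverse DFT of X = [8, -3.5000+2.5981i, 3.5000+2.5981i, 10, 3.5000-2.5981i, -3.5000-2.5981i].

x[n] = (1/6) Σ(k=0 to 5) X[k] · e^(2πikn/6)

Computing each x[n]:
x[0] = 3
x[1] = -3
x[2] = 3
x[3] = 2
x[4] = 3
x[5] = 0

x = [3, -3, 3, 2, 3, 0]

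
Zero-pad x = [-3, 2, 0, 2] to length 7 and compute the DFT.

Original 4-point DFT: [1, -3, -7, -3]
Zero-padded 7-point DFT provides frequency interpolation.

DFT_7([x, 0, ...]) = [1, -3.5550-2.4314i, -2.1981-0.3862i, -5.2470-2.8176i, -5.2470+2.8176i, -2.1981+0.3862i, -3.5550+2.4314i]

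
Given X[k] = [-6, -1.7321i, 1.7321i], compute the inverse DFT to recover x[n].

x[n] = (1/3) Σ(k=0 to 2) X[k] · e^(2πikn/3)

Computing each x[n]:
x[0] = -2
x[1] = -1
x[2] = -3

x = [-2, -1, -3]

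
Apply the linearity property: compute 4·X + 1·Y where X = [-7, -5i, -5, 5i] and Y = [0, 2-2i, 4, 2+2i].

By linearity: DFT(4x + 1y) = 4·DFT(x) + 1·DFT(y)
= 4·[-7, -5i, -5, 5i] + 1·[0, 2-2i, 4, 2+2i]

Computing element-wise:
Z[0] = 4·(-7) + 1·(0) = -28
Z[1] = 4·(-5i) + 1·(2-2i) = 2-22i
Z[2] = 4·(-5) + 1·(4) = -16
Z[3] = 4·(5i) + 1·(2+2i) = 2+22i

DFT(4x + 1y) = 4·X + 1·Y = [-28, 2-22i, -16, 2+22i]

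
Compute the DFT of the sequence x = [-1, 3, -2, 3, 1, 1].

X[k] = Σ(n=0 to 5) x[n] · ω_6^(nk)
where ω_6 = e^(-2πi/6)

Computing each X[k]:
X[0] = 5
X[1] = -1.5000+0.8660i
X[2] = 0.5000-4.3301i
X[3] = -9
X[4] = 0.5000+4.3301i
X[5] = -1.5000-0.8660i

X = [5, -1.5000+0.8660i, 0.5000-4.3301i, -9, 0.5000+4.3301i, -1.5000-0.8660i]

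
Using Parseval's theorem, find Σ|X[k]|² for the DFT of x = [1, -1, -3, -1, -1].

Parseval: Σ|x[n]|² = (1/N)Σ|X[k]|², so Σ|X[k]|² = N·Σ|x[n]|² = 5·13.0000

Σ|X[k]|² = N·Σ|x[n]|² = 5·13.0000 = 65.0000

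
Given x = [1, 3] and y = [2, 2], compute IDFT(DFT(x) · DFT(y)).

(x ⊛ y)[n] = Σ(m=0 to 1) x[m] · y[(n-m) mod 2]

Computing each output sample:
(x ⊛ y)[0] = 8
(x ⊛ y)[1] = 8

x ⊛ y = [8, 8]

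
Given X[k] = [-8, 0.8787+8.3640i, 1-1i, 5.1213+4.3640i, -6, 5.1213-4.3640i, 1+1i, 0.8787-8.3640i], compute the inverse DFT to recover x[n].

x[n] = (1/8) Σ(k=0 to 7) X[k] · e^(2πikn/8)

Computing each x[n]:
x[0] = 0
x[1] = -3
x[2] = -3
x[3] = -2
x[4] = -3
x[5] = 3
x[6] = -1
x[7] = 1

x = [0, -3, -3, -2, -3, 3, -1, 1]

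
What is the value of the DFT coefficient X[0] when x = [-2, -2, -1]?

X[0] = Σ(n=0 to 2) x[n] · ω_3^0 = Σ x[n]
= (-2) + (-2) + (-1)

X[0] = -5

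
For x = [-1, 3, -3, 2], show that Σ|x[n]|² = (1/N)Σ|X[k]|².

Time domain:
Σ|x[n]|² = |-1|² + |3|² + |-3|² + |2|² = 23.0000

Frequency domain:
(1/4)Σ|X[k]|² = (1/4)(|1|² + |2-1i|² + |-9|² + |2+1i|²) = (1/4)·92.0000 = 23.0000

Both sides agree, confirming Parseval's theorem.

Σ|x[n]|² = (1/N)Σ|X[k]|² = 23.0000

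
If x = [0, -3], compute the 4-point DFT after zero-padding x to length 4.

Original 2-point DFT: [-3, 3]
Zero-padded 4-point DFT provides frequency interpolation.

DFT_4([x, 0, ...]) = [-3, 3i, 3, -3i]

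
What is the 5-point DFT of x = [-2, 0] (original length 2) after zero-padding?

Original 2-point DFT: [-2, -2]
Zero-padded 5-point DFT provides frequency interpolation.

DFT_5([x, 0, ...]) = [-2, -2, -2, -2, -2]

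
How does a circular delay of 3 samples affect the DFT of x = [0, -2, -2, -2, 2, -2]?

Time shift by 3: X_shifted[k] = ω_6^(3k) · X[k]
Shifted x = [-2, 2, -2, 0, -2, -2]

DFT(x[n-3]) = [-6, -3.4641i, -3.4641i, -6, 3.4641i, 3.4641i]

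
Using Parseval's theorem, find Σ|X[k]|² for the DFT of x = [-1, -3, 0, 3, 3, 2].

Parseval: Σ|x[n]|² = (1/N)Σ|X[k]|², so Σ|X[k]|² = N·Σ|x[n]|² = 6·32.0000

Σ|X[k]|² = N·Σ|x[n]|² = 6·32.0000 = 192.0000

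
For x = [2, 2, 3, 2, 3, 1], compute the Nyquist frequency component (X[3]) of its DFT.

X[3] = Σ(n=0 to 5) x[n] · ω_6^(3n) where ω_6 = e^(-2πi/6)
= (2)·ω_6^0 + (2)·ω_6^3 + (3)·ω_6^6 + (2)·ω_6^9 + (3)·ω_6^12 + (1)·ω_6^15

X[3] = 3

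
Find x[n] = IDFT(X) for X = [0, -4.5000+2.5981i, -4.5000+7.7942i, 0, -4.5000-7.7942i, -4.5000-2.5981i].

x[n] = (1/6) Σ(k=0 to 5) X[k] · e^(2πikn/6)

Computing each x[n]:
x[0] = -3
x[1] = -3
x[2] = 3
x[3] = 0
x[4] = 0
x[5] = 3

x = [-3, -3, 3, 0, 0, 3]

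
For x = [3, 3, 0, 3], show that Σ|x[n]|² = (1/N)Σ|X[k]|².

Time domain:
Σ|x[n]|² = |3|² + |3|² + |0|² + |3|² = 27.0000

Frequency domain:
(1/4)Σ|X[k]|² = (1/4)(|9|² + |3|² + |-3|² + |3|²) = (1/4)·108.0000 = 27.0000

Both sides agree, confirming Parseval's theorem.

Σ|x[n]|² = (1/N)Σ|X[k]|² = 27.0000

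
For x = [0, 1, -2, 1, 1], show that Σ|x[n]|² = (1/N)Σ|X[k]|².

Time domain:
Σ|x[n]|² = |0|² + |1|² + |-2|² + |1|² + |1|² = 7.0000

Frequency domain:
(1/5)Σ|X[k]|² = (1/5)(|1|² + |1.4271+1.7634i|² + |-1.9271-2.8532i|² + |-1.9271+2.8532i|² + |1.4271-1.7634i|²) = (1/5)·35.0000 = 7.0000

Both sides agree, confirming Parseval's theorem.

Σ|x[n]|² = (1/N)Σ|X[k]|² = 7.0000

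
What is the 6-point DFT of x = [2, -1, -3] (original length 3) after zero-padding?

Original 3-point DFT: [-2, 4.0000-1.7321i, 4.0000+1.7321i]
Zero-padded 6-point DFT provides frequency interpolation.

DFT_6([x, 0, ...]) = [-2, 3.0000+3.4641i, 4.0000-1.7321i, 0, 4.0000+1.7321i, 3.0000-3.4641i]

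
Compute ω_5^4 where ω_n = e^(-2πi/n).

ω_5^4 = e^(-2πi·4/5)
= cos(-2π·4/5) + i·sin(-2π·4/5)
= cos(-8π/5) + i·sin(-8π/5)

ω_5^4 = cos(-8π/5) + i·sin(-8π/5) = 0.3090+0.9511i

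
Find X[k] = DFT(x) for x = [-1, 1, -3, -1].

X[k] = Σ(n=0 to 3) x[n] · ω_4^(nk)
where ω_4 = e^(-2πi/4)

Computing each X[k]:
X[0] = -4
X[1] = 2-2i
X[2] = -4
X[3] = 2+2i

X = [-4, 2-2i, -4, 2+2i]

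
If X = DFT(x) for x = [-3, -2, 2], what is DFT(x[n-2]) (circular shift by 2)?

Time shift by 2: X_shifted[k] = ω_3^(2k) · X[k]
Shifted x = [-2, 2, -3]

DFT(x[n-2]) = [-3, -1.5000-4.3301i, -1.5000+4.3301i]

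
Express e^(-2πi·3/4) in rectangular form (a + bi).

ω_4^3 = e^(-2πi·3/4)
= cos(-2π·3/4) + i·sin(-2π·3/4)
= cos(-6π/4) + i·sin(-6π/4)

ω_4^3 = cos(-6π/4) + i·sin(-6π/4) = 1i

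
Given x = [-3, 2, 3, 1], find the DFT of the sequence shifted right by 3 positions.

Time shift by 3: X_shifted[k] = ω_4^(3k) · X[k]
Shifted x = [2, 3, 1, -3]

DFT(x[n-3]) = [3, 1-6i, 3, 1+6i]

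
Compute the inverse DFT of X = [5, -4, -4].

x[n] = (1/3) Σ(k=0 to 2) X[k] · e^(2πikn/3)

Computing each x[n]:
x[0] = -1
x[1] = 3
x[2] = 3

x = [-1, 3, 3]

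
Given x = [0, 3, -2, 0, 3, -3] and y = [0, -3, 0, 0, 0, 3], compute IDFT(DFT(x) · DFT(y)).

(x ⊛ y)[n] = Σ(m=0 to 5) x[m] · y[(n-m) mod 6]

Computing each output sample:
(x ⊛ y)[0] = 18
(x ⊛ y)[1] = -6
(x ⊛ y)[2] = -9
(x ⊛ y)[3] = 15
(x ⊛ y)[4] = -9
(x ⊛ y)[5] = -9

x ⊛ y = [18, -6, -9, 15, -9, -9]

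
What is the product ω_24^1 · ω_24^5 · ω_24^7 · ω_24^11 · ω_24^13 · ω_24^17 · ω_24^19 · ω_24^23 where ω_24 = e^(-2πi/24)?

The primitive 24th roots of unity are ω_24^k for k coprime to 24: k ∈ {1, 5, 7, 11, 13, 17, 19, 23}
Their product equals the constant term of the cyclotomic polynomial Φ_24(x) up to sign.
For n ≥ 3, the product of all primitive nth roots of unity is 1. (For n=1 it is 1; for n=2 it is -1.)

1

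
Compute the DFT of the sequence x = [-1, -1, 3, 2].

X[k] = Σ(n=0 to 3) x[n] · ω_4^(nk)
where ω_4 = e^(-2πi/4)

Computing each X[k]:
X[0] = 3
X[1] = -4+3i
X[2] = 1
X[3] = -4-3i

X = [3, -4+3i, 1, -4-3i]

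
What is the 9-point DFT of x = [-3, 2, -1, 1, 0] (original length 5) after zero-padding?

Original 5-point DFT: [-1, -2.3820-0.7265i, -4.6180-3.0777i, -4.6180+3.0777i, -2.3820+0.7265i]
Zero-padded 9-point DFT provides frequency interpolation.

DFT_9([x, 0, ...]) = [-1, -2.1416-1.1668i, -2.2130-0.7616i, -2.5000-2.5981i, -6.1454-2.1929i, -6.1454+2.1929i, -2.5000+2.5981i, -2.2130+0.7616i, -2.1416+1.1668i]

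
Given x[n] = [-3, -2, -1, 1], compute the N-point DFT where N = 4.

X[k] = Σ(n=0 to 3) x[n] · ω_4^(nk)
where ω_4 = e^(-2πi/4)

Computing each X[k]:
X[0] = -5
X[1] = -2+3i
X[2] = -3
X[3] = -2-3i

X = [-5, -2+3i, -3, -2-3i]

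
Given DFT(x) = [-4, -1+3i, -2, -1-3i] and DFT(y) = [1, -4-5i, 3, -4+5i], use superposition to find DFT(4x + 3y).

By linearity: DFT(4x + 3y) = 4·DFT(x) + 3·DFT(y)
= 4·[-4, -1+3i, -2, -1-3i] + 3·[1, -4-5i, 3, -4+5i]

Computing element-wise:
Z[0] = 4·(-4) + 3·(1) = -13
Z[1] = 4·(-1+3i) + 3·(-4-5i) = -16-3i
Z[2] = 4·(-2) + 3·(3) = 1
Z[3] = 4·(-1-3i) + 3·(-4+5i) = -16+3i

DFT(4x + 3y) = 4·X + 3·Y = [-13, -16-3i, 1, -16+3i]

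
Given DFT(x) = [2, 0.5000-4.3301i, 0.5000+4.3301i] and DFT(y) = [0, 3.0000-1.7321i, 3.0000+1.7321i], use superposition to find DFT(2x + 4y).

By linearity: DFT(2x + 4y) = 2·DFT(x) + 4·DFT(y)
= 2·[2, 0.5000-4.3301i, 0.5000+4.3301i] + 4·[0, 3.0000-1.7321i, 3.0000+1.7321i]

Computing element-wise:
Z[0] = 2·(2) + 4·(0) = 4
Z[1] = 2·(0.5000-4.3301i) + 4·(3.0000-1.7321i) = 13.0000-15.5886i
Z[2] = 2·(0.5000+4.3301i) + 4·(3.0000+1.7321i) = 13.0000+15.5886i

DFT(2x + 4y) = 2·X + 4·Y = [4, 13.0000-15.5886i, 13.0000+15.5886i]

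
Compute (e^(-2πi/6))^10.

Since ω_6^6 = 1, powers reduce modulo 6.
10 mod 6 = 4
So ω_6^10 = ω_6^4 = e^(-2πi·4/6)

ω_6^10 = ω_6^4 = -0.5000+0.8660i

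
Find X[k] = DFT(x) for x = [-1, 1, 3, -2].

X[k] = Σ(n=0 to 3) x[n] · ω_4^(nk)
where ω_4 = e^(-2πi/4)

Computing each X[k]:
X[0] = 1
X[1] = -4-3i
X[2] = 3
X[3] = -4+3i

X = [1, -4-3i, 3, -4+3i]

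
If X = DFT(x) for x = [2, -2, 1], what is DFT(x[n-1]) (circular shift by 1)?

Time shift by 1: X_shifted[k] = ω_3^(1k) · X[k]
Shifted x = [1, 2, -2]

DFT(x[n-1]) = [1, 1.0000-3.4641i, 1.0000+3.4641i]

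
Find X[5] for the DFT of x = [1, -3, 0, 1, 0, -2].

X[5] = Σ(n=0 to 5) x[n] · ω_6^(5n) where ω_6 = e^(-2πi/6)
= (1)·ω_6^0 + (-3)·ω_6^5 + (0)·ω_6^10 + (1)·ω_6^15 + (0)·ω_6^20 + (-2)·ω_6^25

X[5] = -2.5000-0.8660i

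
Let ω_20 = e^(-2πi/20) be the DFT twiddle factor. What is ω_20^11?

ω_20^11 = e^(-2πi·11/20)
= cos(-2π·11/20) + i·sin(-2π·11/20)
= cos(-22π/20) + i·sin(-22π/20)

ω_20^11 = cos(-22π/20) + i·sin(-22π/20) = -0.9511+0.3090i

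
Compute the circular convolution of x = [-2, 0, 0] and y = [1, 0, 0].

(x ⊛ y)[n] = Σ(m=0 to 2) x[m] · y[(n-m) mod 3]

Computing each output sample:
(x ⊛ y)[0] = -2
(x ⊛ y)[1] = 0
(x ⊛ y)[2] = 0

x ⊛ y = [-2, 0, 0]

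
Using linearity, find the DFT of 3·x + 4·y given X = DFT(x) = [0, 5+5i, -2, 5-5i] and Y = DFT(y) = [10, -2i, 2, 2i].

By linearity: DFT(3x + 4y) = 3·DFT(x) + 4·DFT(y)
= 3·[0, 5+5i, -2, 5-5i] + 4·[10, -2i, 2, 2i]

Computing element-wise:
Z[0] = 3·(0) + 4·(10) = 40
Z[1] = 3·(5+5i) + 4·(-2i) = 15+7i
Z[2] = 3·(-2) + 4·(2) = 2
Z[3] = 3·(5-5i) + 4·(2i) = 15-7i

DFT(3x + 4y) = 3·X + 4·Y = [40, 15+7i, 2, 15-7i]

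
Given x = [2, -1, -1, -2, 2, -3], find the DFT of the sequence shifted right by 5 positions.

Time shift by 5: X_shifted[k] = ω_6^(5k) · X[k]
Shifted x = [-1, -1, -2, 2, -3, 2]

DFT(x[n-5]) = [-3, 1.7321i, 3.0000+3.4641i, -9, 3.0000-3.4641i, -1.7321i]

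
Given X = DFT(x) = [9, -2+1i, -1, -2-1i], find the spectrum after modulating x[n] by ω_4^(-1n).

Modulation property: DFT(ω_4^(-1n)·x[n]) = X[(k-1) mod 4], so circularly shift X by 1 positions.

X[k-1] = [-2-1i, 9, -2+1i, -1]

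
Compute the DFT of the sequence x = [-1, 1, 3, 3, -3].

X[k] = Σ(n=0 to 4) x[n] · ω_5^(nk)
where ω_5 = e^(-2πi/5)

Computing each X[k]:
X[0] = 3
X[1] = -6.4721-3.8042i
X[2] = 2.4721-2.3511i
X[3] = 2.4721+2.3511i
X[4] = -6.4721+3.8042i

X = [3, -6.4721-3.8042i, 2.4721-2.3511i, 2.4721+2.3511i, -6.4721+3.8042i]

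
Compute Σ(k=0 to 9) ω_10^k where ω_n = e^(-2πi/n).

Sum of all nth roots of unity equals 0 for n > 1 (geometric series with r ≠ 1).

0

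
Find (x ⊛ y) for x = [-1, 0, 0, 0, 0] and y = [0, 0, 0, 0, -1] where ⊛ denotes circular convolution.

(x ⊛ y)[n] = Σ(m=0 to 4) x[m] · y[(n-m) mod 5]

Computing each output sample:
(x ⊛ y)[0] = 0
(x ⊛ y)[1] = 0
(x ⊛ y)[2] = 0
(x ⊛ y)[3] = 0
(x ⊛ y)[4] = 1

x ⊛ y = [0, 0, 0, 0, 1]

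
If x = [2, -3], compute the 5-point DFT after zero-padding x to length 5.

Original 2-point DFT: [-1, 5]
Zero-padded 5-point DFT provides frequency interpolation.

DFT_5([x, 0, ...]) = [-1, 1.0729+2.8532i, 4.4271+1.7634i, 4.4271-1.7634i, 1.0729-2.8532i]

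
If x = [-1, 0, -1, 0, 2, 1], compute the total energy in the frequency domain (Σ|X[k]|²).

Parseval: Σ|x[n]|² = (1/N)Σ|X[k]|², so Σ|X[k]|² = N·Σ|x[n]|² = 6·7.0000

Σ|X[k]|² = N·Σ|x[n]|² = 6·7.0000 = 42.0000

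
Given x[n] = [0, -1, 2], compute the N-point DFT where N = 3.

X[k] = Σ(n=0 to 2) x[n] · ω_3^(nk)
where ω_3 = e^(-2πi/3)

Computing each X[k]:
X[0] = 1
X[1] = -0.5000+2.5981i
X[2] = -0.5000-2.5981i

X = [1, -0.5000+2.5981i, -0.5000-2.5981i]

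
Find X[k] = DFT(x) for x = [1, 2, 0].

X[k] = Σ(n=0 to 2) x[n] · ω_3^(nk)
where ω_3 = e^(-2πi/3)

Computing each X[k]:
X[0] = 3
X[1] = -1.7321i
X[2] = 1.7321i

X = [3, -1.7321i, 1.7321i]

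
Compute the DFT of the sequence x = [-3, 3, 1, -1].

X[k] = Σ(n=0 to 3) x[n] · ω_4^(nk)
where ω_4 = e^(-2πi/4)

Computing each X[k]:
X[0] = 0
X[1] = -4-4i
X[2] = -4
X[3] = -4+4i

X = [0, -4-4i, -4, -4+4i]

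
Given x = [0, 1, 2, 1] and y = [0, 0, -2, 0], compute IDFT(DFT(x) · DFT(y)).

(x ⊛ y)[n] = Σ(m=0 to 3) x[m] · y[(n-m) mod 4]

Computing each output sample:
(x ⊛ y)[0] = -4
(x ⊛ y)[1] = -2
(x ⊛ y)[2] = 0
(x ⊛ y)[3] = -2

x ⊛ y = [-4, -2, 0, -2]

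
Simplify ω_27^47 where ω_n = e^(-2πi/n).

Since ω_27^27 = 1, powers reduce modulo 27.
47 mod 27 = 20
So ω_27^47 = ω_27^20 = e^(-2πi·20/27)

ω_27^47 = ω_27^20 = -0.0581+0.9983i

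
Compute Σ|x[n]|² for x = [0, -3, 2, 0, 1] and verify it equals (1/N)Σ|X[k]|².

Time domain:
Σ|x[n]|² = |0|² + |-3|² + |2|² + |0|² + |1|² = 14.0000

Frequency domain:
(1/5)Σ|X[k]|² = (1/5)(|0|² + |-2.2361+2.6287i|² + |2.2361+4.2533i|² + |2.2361-4.2533i|² + |-2.2361-2.6287i|²) = (1/5)·70.0000 = 14.0000

Both sides agree, confirming Parseval's theorem.

Σ|x[n]|² = (1/N)Σ|X[k]|² = 14.0000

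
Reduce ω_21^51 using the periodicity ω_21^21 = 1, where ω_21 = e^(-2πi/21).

Since ω_21^21 = 1, powers reduce modulo 21.
51 mod 21 = 9
So ω_21^51 = ω_21^9 = e^(-2πi·9/21)

ω_21^51 = ω_21^9 = -0.9010-0.4339i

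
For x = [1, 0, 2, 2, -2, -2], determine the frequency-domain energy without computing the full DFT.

Parseval: Σ|x[n]|² = (1/N)Σ|X[k]|², so Σ|X[k]|² = N·Σ|x[n]|² = 6·17.0000

Σ|X[k]|² = N·Σ|x[n]|² = 6·17.0000 = 102.0000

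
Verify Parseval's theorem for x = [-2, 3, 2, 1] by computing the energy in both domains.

Time domain:
Σ|x[n]|² = |-2|² + |3|² + |2|² + |1|² = 18.0000

Frequency domain:
(1/4)Σ|X[k]|² = (1/4)(|4|² + |-4-2i|² + |-4|² + |-4+2i|²) = (1/4)·72.0000 = 18.0000

Both sides agree, confirming Parseval's theorem.

Σ|x[n]|² = (1/N)Σ|X[k]|² = 18.0000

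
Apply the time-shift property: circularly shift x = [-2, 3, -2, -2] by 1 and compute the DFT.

Time shift by 1: X_shifted[k] = ω_4^(1k) · X[k]
Shifted x = [-2, -2, 3, -2]

DFT(x[n-1]) = [-3, -5, 5, -5]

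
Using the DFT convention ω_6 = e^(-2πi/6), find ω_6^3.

ω_6^3 = e^(-2πi·3/6)
= cos(-2π·3/6) + i·sin(-2π·3/6)
= cos(-6π/6) + i·sin(-6π/6)

ω_6^3 = cos(-6π/6) + i·sin(-6π/6) = -1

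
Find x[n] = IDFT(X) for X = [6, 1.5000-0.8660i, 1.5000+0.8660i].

x[n] = (1/3) Σ(k=0 to 2) X[k] · e^(2πikn/3)

Computing each x[n]:
x[0] = 3
x[1] = 2
x[2] = 1

x = [3, 2, 1]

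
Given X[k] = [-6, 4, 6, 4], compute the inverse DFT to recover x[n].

x[n] = (1/4) Σ(k=0 to 3) X[k] · e^(2πikn/4)

Computing each x[n]:
x[0] = 2
x[1] = -3
x[2] = -2
x[3] = -3

x = [2, -3, -2, -3]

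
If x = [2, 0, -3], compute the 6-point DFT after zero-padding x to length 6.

Original 3-point DFT: [-1, 3.5000-2.5981i, 3.5000+2.5981i]
Zero-padded 6-point DFT provides frequency interpolation.

DFT_6([x, 0, ...]) = [-1, 3.5000+2.5981i, 3.5000-2.5981i, -1, 3.5000+2.5981i, 3.5000-2.5981i]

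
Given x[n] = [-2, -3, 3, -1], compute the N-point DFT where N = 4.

X[k] = Σ(n=0 to 3) x[n] · ω_4^(nk)
where ω_4 = e^(-2πi/4)

Computing each X[k]:
X[0] = -3
X[1] = -5+2i
X[2] = 5
X[3] = -5-2i

X = [-3, -5+2i, 5, -5-2i]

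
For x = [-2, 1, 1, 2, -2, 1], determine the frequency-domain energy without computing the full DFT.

Parseval: Σ|x[n]|² = (1/N)Σ|X[k]|², so Σ|X[k]|² = N·Σ|x[n]|² = 6·15.0000

Σ|X[k]|² = N·Σ|x[n]|² = 6·15.0000 = 90.0000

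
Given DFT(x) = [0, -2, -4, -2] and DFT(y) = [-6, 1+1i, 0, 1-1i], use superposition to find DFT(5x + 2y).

By linearity: DFT(5x + 2y) = 5·DFT(x) + 2·DFT(y)
= 5·[0, -2, -4, -2] + 2·[-6, 1+1i, 0, 1-1i]

Computing element-wise:
Z[0] = 5·(0) + 2·(-6) = -12
Z[1] = 5·(-2) + 2·(1+1i) = -8+2i
Z[2] = 5·(-4) + 2·(0) = -20
Z[3] = 5·(-2) + 2·(1-1i) = -8-2i

DFT(5x + 2y) = 5·X + 2·Y = [-12, -8+2i, -20, -8-2i]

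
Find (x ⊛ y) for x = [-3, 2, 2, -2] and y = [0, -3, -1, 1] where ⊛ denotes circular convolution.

(x ⊛ y)[n] = Σ(m=0 to 3) x[m] · y[(n-m) mod 4]

Computing each output sample:
(x ⊛ y)[0] = 6
(x ⊛ y)[1] = 13
(x ⊛ y)[2] = -5
(x ⊛ y)[3] = -11

x ⊛ y = [6, 13, -5, -11]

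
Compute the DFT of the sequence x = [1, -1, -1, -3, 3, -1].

X[k] = Σ(n=0 to 5) x[n] · ω_6^(nk)
where ω_6 = e^(-2πi/6)

Computing each X[k]:
X[0] = -2
X[1] = 2.0000+3.4641i
X[2] = -2.0000-3.4641i
X[3] = 8
X[4] = -2.0000+3.4641i
X[5] = 2.0000-3.4641i

X = [-2, 2.0000+3.4641i, -2.0000-3.4641i, 8, -2.0000+3.4641i, 2.0000-3.4641i]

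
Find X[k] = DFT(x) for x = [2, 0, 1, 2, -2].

X[k] = Σ(n=0 to 4) x[n] · ω_5^(nk)
where ω_5 = e^(-2πi/5)

Computing each X[k]:
X[0] = 3
X[1] = -1.0451-1.3143i
X[2] = 4.5451-2.1266i
X[3] = 4.5451+2.1266i
X[4] = -1.0451+1.3143i

X = [3, -1.0451-1.3143i, 4.5451-2.1266i, 4.5451+2.1266i, -1.0451+1.3143i]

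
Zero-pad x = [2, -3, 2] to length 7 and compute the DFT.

Original 3-point DFT: [1, 2.5000+4.3301i, 2.5000-4.3301i]
Zero-padded 7-point DFT provides frequency interpolation.

DFT_7([x, 0, ...]) = [1, -0.3155+0.3956i, 0.8656+3.7926i, 5.9499+2.8653i, 5.9499-2.8653i, 0.8656-3.7926i, -0.3155-0.3956i]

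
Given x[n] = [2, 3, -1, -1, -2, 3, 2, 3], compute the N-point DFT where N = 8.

X[k] = Σ(n=0 to 7) x[n] · ω_8^(nk)
where ω_8 = e^(-2πi/8)

Computing each X[k]:
X[0] = 9
X[1] = 6.8284+5.8284i
X[2] = -1-4i
X[3] = 1.1716-0.1716i
X[4] = -7
X[5] = 1.1716+0.1716i
X[6] = -1+4i
X[7] = 6.8284-5.8284i

X = [9, 6.8284+5.8284i, -1-4i, 1.1716-0.1716i, -7, 1.1716+0.1716i, -1+4i, 6.8284-5.8284i]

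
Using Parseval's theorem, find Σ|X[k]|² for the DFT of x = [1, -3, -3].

Parseval: Σ|x[n]|² = (1/N)Σ|X[k]|², so Σ|X[k]|² = N·Σ|x[n]|² = 3·19.0000

Σ|X[k]|² = N·Σ|x[n]|² = 3·19.0000 = 57.0000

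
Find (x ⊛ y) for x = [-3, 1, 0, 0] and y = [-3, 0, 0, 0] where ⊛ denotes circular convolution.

(x ⊛ y)[n] = Σ(m=0 to 3) x[m] · y[(n-m) mod 4]

Computing each output sample:
(x ⊛ y)[0] = 9
(x ⊛ y)[1] = -3
(x ⊛ y)[2] = 0
(x ⊛ y)[3] = 0

x ⊛ y = [9, -3, 0, 0]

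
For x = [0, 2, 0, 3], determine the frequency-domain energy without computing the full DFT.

Parseval: Σ|x[n]|² = (1/N)Σ|X[k]|², so Σ|X[k]|² = N·Σ|x[n]|² = 4·13.0000

Σ|X[k]|² = N·Σ|x[n]|² = 4·13.0000 = 52.0000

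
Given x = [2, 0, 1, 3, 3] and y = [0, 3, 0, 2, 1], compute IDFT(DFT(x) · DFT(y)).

(x ⊛ y)[n] = Σ(m=0 to 4) x[m] · y[(n-m) mod 5]

Computing each output sample:
(x ⊛ y)[0] = 11
(x ⊛ y)[1] = 13
(x ⊛ y)[2] = 9
(x ⊛ y)[3] = 10
(x ⊛ y)[4] = 11

x ⊛ y = [11, 13, 9, 10, 11]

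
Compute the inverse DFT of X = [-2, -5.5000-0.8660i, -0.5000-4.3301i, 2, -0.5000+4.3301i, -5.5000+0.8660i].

x[n] = (1/6) Σ(k=0 to 5) X[k] · e^(2πikn/6)

Computing each x[n]:
x[0] = -2
x[1] = 0
x[2] = 0
x[3] = 1
x[4] = 2
x[5] = -3

x = [-2, 0, 0, 1, 2, -3]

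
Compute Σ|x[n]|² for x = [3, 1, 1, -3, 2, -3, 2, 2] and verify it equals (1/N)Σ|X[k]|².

Time domain:
Σ|x[n]|² = |3|² + |1|² + |1|² + |-3|² + |2|² + |-3|² + |2|² + |2|² = 41.0000

Frequency domain:
(1/8)Σ|X[k]|² = (1/8)(|5|² + |7.3640+1.7071i|² + |2+1i|² + |-5.3640-0.2929i|² + |11|² + |-5.3640+0.2929i|² + |2-1i|² + |7.3640-1.7071i|²) = (1/8)·328.0000 = 41.0000

Both sides agree, confirming Parseval's theorem.

Σ|x[n]|² = (1/N)Σ|X[k]|² = 41.0000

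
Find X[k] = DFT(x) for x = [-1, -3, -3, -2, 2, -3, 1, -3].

X[k] = Σ(n=0 to 7) x[n] · ω_8^(nk)
where ω_8 = e^(-2πi/8)

Computing each X[k]:
X[0] = -12
X[1] = -3.7071+3.2929i
X[2] = 3+1i
X[3] = -2.2929-4.7071i
X[4] = 10
X[5] = -2.2929+4.7071i
X[6] = 3-1i
X[7] = -3.7071-3.2929i

X = [-12, -3.7071+3.2929i, 3+1i, -2.2929-4.7071i, 10, -2.2929+4.7071i, 3-1i, -3.7071-3.2929i]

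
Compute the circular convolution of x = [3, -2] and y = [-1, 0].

(x ⊛ y)[n] = Σ(m=0 to 1) x[m] · y[(n-m) mod 2]

Computing each output sample:
(x ⊛ y)[0] = -3
(x ⊛ y)[1] = 2

x ⊛ y = [-3, 2]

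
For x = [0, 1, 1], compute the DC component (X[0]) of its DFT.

X[0] = Σ(n=0 to 2) x[n] · ω_3^0 = Σ x[n]
= (0) + (1) + (1)

X[0] = 2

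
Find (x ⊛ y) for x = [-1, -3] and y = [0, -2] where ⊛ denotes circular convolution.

(x ⊛ y)[n] = Σ(m=0 to 1) x[m] · y[(n-m) mod 2]

Computing each output sample:
(x ⊛ y)[0] = 6
(x ⊛ y)[1] = 2

x ⊛ y = [6, 2]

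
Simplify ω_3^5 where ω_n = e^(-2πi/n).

Since ω_3^3 = 1, powers reduce modulo 3.
5 mod 3 = 2
So ω_3^5 = ω_3^2 = e^(-2πi·2/3)

ω_3^5 = ω_3^2 = -0.5000+0.8660i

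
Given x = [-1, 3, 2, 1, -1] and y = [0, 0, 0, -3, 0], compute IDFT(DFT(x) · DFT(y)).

(x ⊛ y)[n] = Σ(m=0 to 4) x[m] · y[(n-m) mod 5]

Computing each output sample:
(x ⊛ y)[0] = -6
(x ⊛ y)[1] = -3
(x ⊛ y)[2] = 3
(x ⊛ y)[3] = 3
(x ⊛ y)[4] = -9

x ⊛ y = [-6, -3, 3, 3, -9]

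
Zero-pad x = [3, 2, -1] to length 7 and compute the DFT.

Original 3-point DFT: [4, 2.5000-2.5981i, 2.5000+2.5981i]
Zero-padded 7-point DFT provides frequency interpolation.

DFT_7([x, 0, ...]) = [4, 4.4695-0.5887i, 3.4559-2.3837i, 0.5746-1.6496i, 0.5746+1.6496i, 3.4559+2.3837i, 4.4695+0.5887i]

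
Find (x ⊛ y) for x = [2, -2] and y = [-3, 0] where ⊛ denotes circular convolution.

(x ⊛ y)[n] = Σ(m=0 to 1) x[m] · y[(n-m) mod 2]

Computing each output sample:
(x ⊛ y)[0] = -6
(x ⊛ y)[1] = 6

x ⊛ y = [-6, 6]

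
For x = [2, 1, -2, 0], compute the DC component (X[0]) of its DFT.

X[0] = Σ(n=0 to 3) x[n] · ω_4^0 = Σ x[n]
= (2) + (1) + (-2) + (0)

X[0] = 1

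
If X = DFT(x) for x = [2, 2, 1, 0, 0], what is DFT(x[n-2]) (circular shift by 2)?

Time shift by 2: X_shifted[k] = ω_5^(2k) · X[k]
Shifted x = [0, 0, 2, 2, 1]

DFT(x[n-2]) = [5, -2.9271+0.9511i, 0.4271+0.5878i, 0.4271-0.5878i, -2.9271-0.9511i]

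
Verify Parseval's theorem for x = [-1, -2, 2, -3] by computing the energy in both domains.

Time domain:
Σ|x[n]|² = |-1|² + |-2|² + |2|² + |-3|² = 18.0000

Frequency domain:
(1/4)Σ|X[k]|² = (1/4)(|-4|² + |-3-1i|² + |6|² + |-3+1i|²) = (1/4)·72.0000 = 18.0000

Both sides agree, confirming Parseval's theorem.

Σ|x[n]|² = (1/N)Σ|X[k]|² = 18.0000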